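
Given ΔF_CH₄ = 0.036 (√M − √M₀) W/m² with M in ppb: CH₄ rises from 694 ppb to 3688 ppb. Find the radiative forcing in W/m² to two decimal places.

CH₄: 0.036 × (√3688 − √694) = 0.036 × (60.7289 − 26.3439) = 0.036 × 34.3850 = 1.2379 W/m².

ΔF = 1.24 W/m²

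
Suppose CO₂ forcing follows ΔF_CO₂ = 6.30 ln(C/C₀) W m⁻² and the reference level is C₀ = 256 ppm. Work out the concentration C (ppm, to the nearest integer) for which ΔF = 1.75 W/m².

Set 6.30 ln(C/256) = 1.75, so ln(C/256) = 1.75/6.30 = 0.27778.
Then C/256 = e^0.27778 = 1.32020, giving C = 256 × 1.32020 = 337.97 ppm.

C ≈ 338 ppm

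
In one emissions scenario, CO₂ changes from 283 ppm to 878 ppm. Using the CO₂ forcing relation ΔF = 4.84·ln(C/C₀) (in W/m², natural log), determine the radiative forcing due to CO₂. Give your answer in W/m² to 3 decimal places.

ΔF = 5.480 W/m²

CO₂: 4.84 × ln(878/283) = 4.84 × ln(3.10247) = 4.84 × 1.13220 = 5.4798 W/m².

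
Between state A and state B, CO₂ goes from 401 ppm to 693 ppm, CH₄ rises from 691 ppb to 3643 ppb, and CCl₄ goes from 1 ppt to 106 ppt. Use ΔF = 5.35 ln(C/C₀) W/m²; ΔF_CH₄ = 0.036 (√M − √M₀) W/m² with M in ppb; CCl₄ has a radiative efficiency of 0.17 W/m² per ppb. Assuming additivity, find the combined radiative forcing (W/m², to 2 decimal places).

CO₂: 5.35 × ln(693/401) = 5.35 × ln(1.72818) = 5.35 × 0.54707 = 2.9268 W/m².
CH₄: 0.036 × (√3643 − √691) = 0.036 × (60.3573 − 26.2869) = 0.036 × 34.0704 = 1.2265 W/m².
CCl₄: Δ = 106 − 1 = 105 ppt = 0.105 ppb; ΔF = 0.17 × 0.105 = 0.0179 W/m².
Total ΔF = 2.9268 + 1.2265 + 0.0179 = 4.1712 W/m².

ΔF = 4.17 W/m²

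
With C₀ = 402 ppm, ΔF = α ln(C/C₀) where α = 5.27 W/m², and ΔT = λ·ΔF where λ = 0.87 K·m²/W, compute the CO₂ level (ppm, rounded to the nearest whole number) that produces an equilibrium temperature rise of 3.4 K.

Required forcing: ΔF = ΔT/λ = 3.4/0.87 = 3.9080 W/m².
Then ln(C/402) = ΔF/5.27 = 3.9080/5.27 = 0.74156.
So C = 402 × e^0.74156 = 402 × 2.09921 = 843.88 ppm.

C ≈ 844 ppm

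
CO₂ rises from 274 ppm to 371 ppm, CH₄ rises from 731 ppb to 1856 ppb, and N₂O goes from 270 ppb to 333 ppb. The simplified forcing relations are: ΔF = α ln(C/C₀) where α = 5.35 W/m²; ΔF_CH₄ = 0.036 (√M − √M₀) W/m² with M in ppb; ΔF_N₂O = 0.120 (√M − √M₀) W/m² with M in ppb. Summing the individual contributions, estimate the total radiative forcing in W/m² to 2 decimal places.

CO₂: 5.35 × ln(371/274) = 5.35 × ln(1.35401) = 5.35 × 0.30307 = 1.6214 W/m².
CH₄: 0.036 × (√1856 − √731) = 0.036 × (43.0813 − 27.0370) = 0.036 × 16.0443 = 0.5776 W/m².
N₂O: 0.120 × (√333 − √270) = 0.120 × (18.2483 − 16.4317) = 0.120 × 1.8166 = 0.2180 W/m².
Total ΔF = 1.6214 + 0.5776 + 0.2180 = 2.4170 W/m².

ΔF = 2.42 W/m²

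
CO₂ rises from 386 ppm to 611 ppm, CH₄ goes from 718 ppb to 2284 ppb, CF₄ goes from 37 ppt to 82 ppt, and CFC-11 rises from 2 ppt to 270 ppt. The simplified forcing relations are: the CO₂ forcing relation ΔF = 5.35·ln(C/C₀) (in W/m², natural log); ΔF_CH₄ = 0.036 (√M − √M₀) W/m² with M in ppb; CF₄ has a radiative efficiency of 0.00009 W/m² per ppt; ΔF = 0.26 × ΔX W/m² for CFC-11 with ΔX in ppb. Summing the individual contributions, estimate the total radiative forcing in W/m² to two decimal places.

ΔF = 3.29 W/m²

CO₂: 5.35 × ln(611/386) = 5.35 × ln(1.58290) = 5.35 × 0.45926 = 2.4570 W/m².
CH₄: 0.036 × (√2284 − √718) = 0.036 × (47.7912 − 26.7955) = 0.036 × 20.9957 = 0.7558 W/m².
CF₄: ΔF = 0.00009 × (82 − 37) = 0.00009 × 45 = 0.0041 W/m².
CFC-11: Δ = 270 − 2 = 268 ppt = 0.268 ppb; ΔF = 0.26 × 0.268 = 0.0697 W/m².
Total ΔF = 2.4570 + 0.7558 + 0.0041 + 0.0697 = 3.2866 W/m².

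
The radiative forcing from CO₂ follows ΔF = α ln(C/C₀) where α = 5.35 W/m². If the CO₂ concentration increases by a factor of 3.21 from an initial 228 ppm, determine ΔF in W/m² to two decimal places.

ΔF = 6.24 W/m²

ΔF = 5.35 × ln(3.21) = 5.35 × 1.16627 = 6.2395 W/m².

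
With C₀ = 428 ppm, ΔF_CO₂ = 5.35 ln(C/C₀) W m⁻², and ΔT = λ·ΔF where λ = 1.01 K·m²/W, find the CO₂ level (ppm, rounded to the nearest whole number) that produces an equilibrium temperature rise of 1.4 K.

Required forcing: ΔF = ΔT/λ = 1.4/1.01 = 1.3861 W/m².
Then ln(C/428) = ΔF/5.35 = 1.3861/5.35 = 0.25908.
So C = 428 × e^0.25908 = 428 × 1.29574 = 554.58 ppm.

C ≈ 555 ppm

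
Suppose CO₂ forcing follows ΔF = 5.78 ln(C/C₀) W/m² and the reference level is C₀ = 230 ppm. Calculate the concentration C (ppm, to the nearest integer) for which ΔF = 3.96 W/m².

Set 5.78 ln(C/230) = 3.96, so ln(C/230) = 3.96/5.78 = 0.68512.
Then C/230 = e^0.68512 = 1.98401, giving C = 230 × 1.98401 = 456.32 ppm.

C ≈ 456 ppm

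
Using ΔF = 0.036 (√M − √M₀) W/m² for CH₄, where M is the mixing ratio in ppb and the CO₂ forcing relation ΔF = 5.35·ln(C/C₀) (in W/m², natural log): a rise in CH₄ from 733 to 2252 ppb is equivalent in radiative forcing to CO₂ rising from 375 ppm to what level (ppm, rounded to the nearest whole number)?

C ≈ 430 ppm

CH₄ forcing: 0.036 × (√2252 − √733) = 0.036 × (47.4552 − 27.0740) = 0.036 × 20.3812 = 0.73372 W/m².
Set 5.35 ln(C/375) = 0.73372: ln(C/375) = 0.73372/5.35 = 0.13714, so C = 375 × e^0.13714 = 375 × 1.14699 = 430.12 ppm.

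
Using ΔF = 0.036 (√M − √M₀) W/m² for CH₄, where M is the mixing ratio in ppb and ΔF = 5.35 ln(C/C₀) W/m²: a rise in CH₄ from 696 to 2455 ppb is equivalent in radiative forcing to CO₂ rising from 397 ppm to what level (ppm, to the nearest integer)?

CH₄ forcing: 0.036 × (√2455 − √696) = 0.036 × (49.5480 − 26.3818) = 0.036 × 23.1662 = 0.83398 W/m².
Set 5.35 ln(C/397) = 0.83398: ln(C/397) = 0.83398/5.35 = 0.15588, so C = 397 × e^0.15588 = 397 × 1.16869 = 463.97 ppm.

C ≈ 464 ppm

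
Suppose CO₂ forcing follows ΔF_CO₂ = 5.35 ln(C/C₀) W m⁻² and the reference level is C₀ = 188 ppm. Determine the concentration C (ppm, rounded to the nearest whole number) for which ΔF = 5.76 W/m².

C ≈ 552 ppm

Set 5.35 ln(C/188) = 5.76, so ln(C/188) = 5.76/5.35 = 1.07664.
Then C/188 = e^1.07664 = 2.93480, giving C = 188 × 2.93480 = 551.74 ppm.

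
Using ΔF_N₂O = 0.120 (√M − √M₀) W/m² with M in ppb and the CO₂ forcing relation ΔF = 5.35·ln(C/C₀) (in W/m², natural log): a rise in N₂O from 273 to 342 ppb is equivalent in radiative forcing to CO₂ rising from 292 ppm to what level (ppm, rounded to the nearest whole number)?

N₂O forcing: 0.120 × (√342 − √273) = 0.120 × (18.4932 − 16.5227) = 0.120 × 1.9705 = 0.23646 W/m².
Set 5.35 ln(C/292) = 0.23646: ln(C/292) = 0.23646/5.35 = 0.04420, so C = 292 × e^0.04420 = 292 × 1.04519 = 305.20 ppm.

C ≈ 305 ppm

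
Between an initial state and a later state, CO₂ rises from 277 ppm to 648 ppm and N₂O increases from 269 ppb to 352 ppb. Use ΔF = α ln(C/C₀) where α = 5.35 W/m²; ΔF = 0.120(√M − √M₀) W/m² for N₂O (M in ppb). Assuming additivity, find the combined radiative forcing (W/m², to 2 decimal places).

ΔF = 4.83 W/m²

CO₂: 5.35 × ln(648/277) = 5.35 × ln(2.33935) = 5.35 × 0.84987 = 4.5468 W/m².
N₂O: 0.120 × (√352 − √269) = 0.120 × (18.7617 − 16.4012) = 0.120 × 2.3605 = 0.2833 W/m².
Total ΔF = 4.5468 + 0.2833 = 4.8301 W/m².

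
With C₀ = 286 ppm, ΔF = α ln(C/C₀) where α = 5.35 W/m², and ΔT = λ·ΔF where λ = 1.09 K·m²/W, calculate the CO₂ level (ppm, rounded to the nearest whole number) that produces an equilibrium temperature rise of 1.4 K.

Required forcing: ΔF = ΔT/λ = 1.4/1.09 = 1.2844 W/m².
Then ln(C/286) = ΔF/5.35 = 1.2844/5.35 = 0.24007.
So C = 286 × e^0.24007 = 286 × 1.27134 = 363.60 ppm.

C ≈ 364 ppm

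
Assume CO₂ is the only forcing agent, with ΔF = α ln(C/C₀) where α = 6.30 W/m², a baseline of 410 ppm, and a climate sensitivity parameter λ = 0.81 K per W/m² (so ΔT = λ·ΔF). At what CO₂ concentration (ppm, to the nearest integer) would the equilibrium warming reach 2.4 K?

Required forcing: ΔF = ΔT/λ = 2.4/0.81 = 2.9630 W/m².
Then ln(C/410) = ΔF/6.30 = 2.9630/6.30 = 0.47032.
So C = 410 × e^0.47032 = 410 × 1.60051 = 656.21 ppm.

C ≈ 656 ppm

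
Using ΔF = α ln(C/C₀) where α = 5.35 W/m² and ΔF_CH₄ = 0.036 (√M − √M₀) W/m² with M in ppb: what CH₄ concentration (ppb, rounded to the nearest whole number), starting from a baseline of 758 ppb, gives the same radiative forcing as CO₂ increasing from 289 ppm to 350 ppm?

M ≈ 3135 ppb

CO₂ forcing: 5.35 × ln(350/289) = 5.35 × 0.191506 = 1.02456 W/m².
Set 0.036(√M − √758) = 1.02456: √M = 1.02456/0.036 + √758 = 28.4600 + 27.5318 = 55.9918.
M = (55.9918)² = 3135.08 ppb.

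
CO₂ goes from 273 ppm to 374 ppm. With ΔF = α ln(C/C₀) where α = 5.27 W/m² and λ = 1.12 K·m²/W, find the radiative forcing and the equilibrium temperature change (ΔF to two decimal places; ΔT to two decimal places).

ΔF = 1.66 W/m²; ΔT = 1.86 K

CO₂: 5.27 × ln(374/273) = 5.27 × ln(1.36996) = 5.27 × 0.31478 = 1.6589 W/m².
ΔT = λ ΔF = 1.12 × 1.66 = 1.8592 K.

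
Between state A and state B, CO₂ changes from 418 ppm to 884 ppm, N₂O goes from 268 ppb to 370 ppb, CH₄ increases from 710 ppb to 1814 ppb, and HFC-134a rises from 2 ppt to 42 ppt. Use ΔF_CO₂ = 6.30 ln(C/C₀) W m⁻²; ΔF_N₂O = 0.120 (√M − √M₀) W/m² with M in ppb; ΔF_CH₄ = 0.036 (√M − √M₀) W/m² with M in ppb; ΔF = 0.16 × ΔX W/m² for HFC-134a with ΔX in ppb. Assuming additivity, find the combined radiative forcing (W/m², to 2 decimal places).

ΔF = 5.64 W/m²

CO₂: 6.30 × ln(884/418) = 6.30 × ln(2.11483) = 6.30 × 0.74897 = 4.7185 W/m².
N₂O: 0.120 × (√370 − √268) = 0.120 × (19.2354 − 16.3707) = 0.120 × 2.8647 = 0.3438 W/m².
CH₄: 0.036 × (√1814 − √710) = 0.036 × (42.5911 − 26.6458) = 0.036 × 15.9453 = 0.5740 W/m².
HFC-134a: Δ = 42 − 2 = 40 ppt = 0.040 ppb; ΔF = 0.16 × 0.040 = 0.0064 W/m².
Total ΔF = 4.7185 + 0.3438 + 0.5740 + 0.0064 = 5.6427 W/m².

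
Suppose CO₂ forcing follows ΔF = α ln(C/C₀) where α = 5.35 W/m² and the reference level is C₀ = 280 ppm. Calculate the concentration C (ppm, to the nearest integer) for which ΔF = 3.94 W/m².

C ≈ 585 ppm

Set 5.35 ln(C/280) = 3.94, so ln(C/280) = 3.94/5.35 = 0.73645.
Then C/280 = e^0.73645 = 2.08851, giving C = 280 × 2.08851 = 584.78 ppm.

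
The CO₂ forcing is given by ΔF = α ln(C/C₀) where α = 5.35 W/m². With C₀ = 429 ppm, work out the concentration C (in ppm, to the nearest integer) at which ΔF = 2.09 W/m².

C ≈ 634 ppm

Set 5.35 ln(C/429) = 2.09, so ln(C/429) = 2.09/5.35 = 0.39065.
Then C/429 = e^0.39065 = 1.47794, giving C = 429 × 1.47794 = 634.04 ppm.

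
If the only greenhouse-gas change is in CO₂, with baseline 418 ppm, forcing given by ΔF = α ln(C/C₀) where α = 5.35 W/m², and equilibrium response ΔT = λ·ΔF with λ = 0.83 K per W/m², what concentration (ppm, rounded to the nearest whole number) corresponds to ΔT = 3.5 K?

C ≈ 919 ppm

Required forcing: ΔF = ΔT/λ = 3.5/0.83 = 4.2169 W/m².
Then ln(C/418) = ΔF/5.35 = 4.2169/5.35 = 0.78821.
So C = 418 × e^0.78821 = 418 × 2.19946 = 919.37 ppm.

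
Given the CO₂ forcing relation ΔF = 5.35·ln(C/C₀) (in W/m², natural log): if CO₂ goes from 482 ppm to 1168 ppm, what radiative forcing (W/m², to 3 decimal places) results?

ΔF = 4.735 W/m²

CO₂ absorption bands are partially saturated, so forcing scales with the logarithm of the concentration ratio.
CO₂: 5.35 × ln(1168/482) = 5.35 × ln(2.42324) = 5.35 × 0.88511 = 4.7353 W/m².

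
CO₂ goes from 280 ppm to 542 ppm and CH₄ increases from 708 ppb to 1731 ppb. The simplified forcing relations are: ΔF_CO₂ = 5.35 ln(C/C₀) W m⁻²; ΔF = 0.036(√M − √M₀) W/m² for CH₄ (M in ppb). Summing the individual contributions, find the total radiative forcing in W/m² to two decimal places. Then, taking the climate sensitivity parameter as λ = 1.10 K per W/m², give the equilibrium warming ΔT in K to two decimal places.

ΔF = 4.07 W/m²; ΔT = 4.48 K

CO₂: 5.35 × ln(542/280) = 5.35 × ln(1.93571) = 5.35 × 0.66047 = 3.5335 W/m².
CH₄: 0.036 × (√1731 − √708) = 0.036 × (41.6053 − 26.6083) = 0.036 × 14.9970 = 0.5399 W/m².
Total ΔF = 3.5335 + 0.5399 = 4.0734 W/m².
ΔT = λ ΔF = 1.10 × 4.07 = 4.4770 K.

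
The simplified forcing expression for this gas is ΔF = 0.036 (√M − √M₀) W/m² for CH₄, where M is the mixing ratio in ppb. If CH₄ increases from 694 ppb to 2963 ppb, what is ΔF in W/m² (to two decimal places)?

ΔF = 1.01 W/m²

CH₄: 0.036 × (√2963 − √694) = 0.036 × (54.4334 − 26.3439) = 0.036 × 28.0895 = 1.0112 W/m².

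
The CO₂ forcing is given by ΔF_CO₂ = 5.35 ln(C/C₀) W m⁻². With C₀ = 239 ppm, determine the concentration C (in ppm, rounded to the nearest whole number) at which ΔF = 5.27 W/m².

Set 5.35 ln(C/239) = 5.27, so ln(C/239) = 5.27/5.35 = 0.98505.
Then C/239 = e^0.98505 = 2.67795, giving C = 239 × 2.67795 = 640.03 ppm.

C ≈ 640 ppm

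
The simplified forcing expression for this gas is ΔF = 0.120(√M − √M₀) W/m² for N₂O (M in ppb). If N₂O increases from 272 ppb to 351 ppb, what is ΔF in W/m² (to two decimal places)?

N₂O: 0.120 × (√351 − √272) = 0.120 × (18.7350 − 16.4924) = 0.120 × 2.2426 = 0.2691 W/m².

ΔF = 0.27 W/m²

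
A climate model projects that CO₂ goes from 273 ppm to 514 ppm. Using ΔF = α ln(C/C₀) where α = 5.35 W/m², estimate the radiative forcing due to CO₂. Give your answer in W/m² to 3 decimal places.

ΔF = 3.385 W/m²

CO₂ absorption bands are partially saturated, so forcing scales with the logarithm of the concentration ratio.
CO₂: 5.35 × ln(514/273) = 5.35 × ln(1.88278) = 5.35 × 0.63275 = 3.3852 W/m².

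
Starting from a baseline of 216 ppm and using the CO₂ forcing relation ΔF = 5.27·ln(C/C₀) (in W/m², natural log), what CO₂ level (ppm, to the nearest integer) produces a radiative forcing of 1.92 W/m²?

C ≈ 311 ppm

Set 5.27 ln(C/216) = 1.92, so ln(C/216) = 1.92/5.27 = 0.36433.
Then C/216 = e^0.36433 = 1.43955, giving C = 216 × 1.43955 = 310.94 ppm.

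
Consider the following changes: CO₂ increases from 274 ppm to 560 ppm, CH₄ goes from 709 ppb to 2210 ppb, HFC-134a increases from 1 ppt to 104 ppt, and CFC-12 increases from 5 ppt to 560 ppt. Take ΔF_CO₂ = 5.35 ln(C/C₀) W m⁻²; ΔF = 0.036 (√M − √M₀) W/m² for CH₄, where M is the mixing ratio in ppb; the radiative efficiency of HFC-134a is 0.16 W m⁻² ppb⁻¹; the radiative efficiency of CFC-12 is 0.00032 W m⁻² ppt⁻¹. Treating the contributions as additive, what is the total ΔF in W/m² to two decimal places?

ΔF = 4.75 W/m²

CO₂: 5.35 × ln(560/274) = 5.35 × ln(2.04380) = 5.35 × 0.71481 = 3.8242 W/m².
CH₄: 0.036 × (√2210 − √709) = 0.036 × (47.0106 − 26.6271) = 0.036 × 20.3835 = 0.7338 W/m².
HFC-134a: Δ = 104 − 1 = 103 ppt = 0.103 ppb; ΔF = 0.16 × 0.103 = 0.0165 W/m².
CFC-12: ΔF = 0.00032 × (560 − 5) = 0.00032 × 555 = 0.1776 W/m².
Total ΔF = 3.8242 + 0.7338 + 0.0165 + 0.1776 = 4.7521 W/m².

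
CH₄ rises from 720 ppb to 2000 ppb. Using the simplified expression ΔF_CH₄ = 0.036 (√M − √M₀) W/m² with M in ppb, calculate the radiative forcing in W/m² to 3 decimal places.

ΔF = 0.644 W/m²

CH₄: 0.036 × (√2000 − √720) = 0.036 × (44.7214 − 26.8328) = 0.036 × 17.8886 = 0.6440 W/m².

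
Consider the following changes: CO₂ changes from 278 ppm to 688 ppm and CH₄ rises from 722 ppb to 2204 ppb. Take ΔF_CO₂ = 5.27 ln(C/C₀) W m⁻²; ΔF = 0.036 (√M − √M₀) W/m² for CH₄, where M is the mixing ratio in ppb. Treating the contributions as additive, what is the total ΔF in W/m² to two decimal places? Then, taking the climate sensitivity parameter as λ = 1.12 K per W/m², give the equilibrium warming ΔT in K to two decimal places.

ΔF = 5.50 W/m²; ΔT = 6.16 K

CO₂: 5.27 × ln(688/278) = 5.27 × ln(2.47482) = 5.27 × 0.90617 = 4.7755 W/m².
CH₄: 0.036 × (√2204 − √722) = 0.036 × (46.9468 − 26.8701) = 0.036 × 20.0767 = 0.7228 W/m².
Total ΔF = 4.7755 + 0.7228 = 5.4983 W/m².
ΔT = λ ΔF = 1.12 × 5.50 = 6.1600 K.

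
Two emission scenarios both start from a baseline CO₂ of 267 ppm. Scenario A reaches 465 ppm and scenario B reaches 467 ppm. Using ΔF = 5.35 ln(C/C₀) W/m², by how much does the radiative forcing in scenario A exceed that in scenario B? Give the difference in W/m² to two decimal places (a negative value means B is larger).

ΔF_A − ΔF_B = -0.02 W/m²

ΔF_A = 5.35 ln(465/267) = 5.35 × 0.55479 = 2.9681 W/m².
ΔF_B = 5.35 ln(467/267) = 5.35 × 0.55908 = 2.9911 W/m².
Difference: 2.9681 − 2.9911 = -0.0230 W/m².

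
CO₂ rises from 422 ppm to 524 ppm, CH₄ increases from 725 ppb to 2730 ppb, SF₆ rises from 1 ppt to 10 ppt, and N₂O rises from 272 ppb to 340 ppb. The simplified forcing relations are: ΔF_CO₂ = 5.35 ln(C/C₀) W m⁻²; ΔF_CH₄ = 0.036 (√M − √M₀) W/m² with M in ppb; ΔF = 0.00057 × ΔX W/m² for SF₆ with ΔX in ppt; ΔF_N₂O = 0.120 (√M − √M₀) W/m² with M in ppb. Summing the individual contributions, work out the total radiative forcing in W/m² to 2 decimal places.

CO₂: 5.35 × ln(524/422) = 5.35 × ln(1.24171) = 5.35 × 0.21649 = 1.1582 W/m².
CH₄: 0.036 × (√2730 − √725) = 0.036 × (52.2494 − 26.9258) = 0.036 × 25.3236 = 0.9116 W/m².
SF₆: ΔF = 0.00057 × (10 − 1) = 0.00057 × 9 = 0.0051 W/m².
N₂O: 0.120 × (√340 − √272) = 0.120 × (18.4391 − 16.4924) = 0.120 × 1.9467 = 0.2336 W/m².
Total ΔF = 1.1582 + 0.9116 + 0.0051 + 0.2336 = 2.3085 W/m².

ΔF = 2.31 W/m²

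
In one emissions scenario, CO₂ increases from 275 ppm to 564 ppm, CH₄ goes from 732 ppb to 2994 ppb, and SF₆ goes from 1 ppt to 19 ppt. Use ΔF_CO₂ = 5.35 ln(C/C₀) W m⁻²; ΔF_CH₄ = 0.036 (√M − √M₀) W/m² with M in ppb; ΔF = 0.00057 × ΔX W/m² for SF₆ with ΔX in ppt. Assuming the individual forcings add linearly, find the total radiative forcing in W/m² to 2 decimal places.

ΔF = 4.85 W/m²

CO₂: 5.35 × ln(564/275) = 5.35 × ln(2.05091) = 5.35 × 0.71828 = 3.8428 W/m².
CH₄: 0.036 × (√2994 − √732) = 0.036 × (54.7175 − 27.0555) = 0.036 × 27.6620 = 0.9958 W/m².
SF₆: ΔF = 0.00057 × (19 − 1) = 0.00057 × 18 = 0.0103 W/m².
Total ΔF = 3.8428 + 0.9958 + 0.0103 = 4.8489 W/m².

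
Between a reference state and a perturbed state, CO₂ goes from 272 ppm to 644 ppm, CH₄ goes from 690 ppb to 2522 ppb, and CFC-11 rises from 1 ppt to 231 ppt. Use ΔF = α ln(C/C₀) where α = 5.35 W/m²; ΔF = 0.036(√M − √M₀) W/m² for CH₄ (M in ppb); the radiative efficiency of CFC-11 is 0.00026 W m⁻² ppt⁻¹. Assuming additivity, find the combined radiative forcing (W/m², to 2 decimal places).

CO₂: 5.35 × ln(644/272) = 5.35 × ln(2.36765) = 5.35 × 0.86190 = 4.6112 W/m².
CH₄: 0.036 × (√2522 − √690) = 0.036 × (50.2195 − 26.2679) = 0.036 × 23.9516 = 0.8623 W/m².
CFC-11: ΔF = 0.00026 × (231 − 1) = 0.00026 × 230 = 0.0598 W/m².
Total ΔF = 4.6112 + 0.8623 + 0.0598 = 5.5333 W/m².

ΔF = 5.53 W/m²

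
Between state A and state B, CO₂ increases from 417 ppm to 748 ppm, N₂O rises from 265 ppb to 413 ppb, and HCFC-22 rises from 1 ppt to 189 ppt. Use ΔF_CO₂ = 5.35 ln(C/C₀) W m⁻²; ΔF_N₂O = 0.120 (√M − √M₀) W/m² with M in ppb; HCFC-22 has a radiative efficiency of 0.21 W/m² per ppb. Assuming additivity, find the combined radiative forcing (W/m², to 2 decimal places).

ΔF = 3.65 W/m²

CO₂: 5.35 × ln(748/417) = 5.35 × ln(1.79376) = 5.35 × 0.58431 = 3.1261 W/m².
N₂O: 0.120 × (√413 − √265) = 0.120 × (20.3224 − 16.2788) = 0.120 × 4.0436 = 0.4852 W/m².
HCFC-22: Δ = 189 − 1 = 188 ppt = 0.188 ppb; ΔF = 0.21 × 0.188 = 0.0395 W/m².
Total ΔF = 3.1261 + 0.4852 + 0.0395 = 3.6508 W/m².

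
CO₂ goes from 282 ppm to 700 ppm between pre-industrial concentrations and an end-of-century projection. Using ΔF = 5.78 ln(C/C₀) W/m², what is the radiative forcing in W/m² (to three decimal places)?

CO₂: 5.78 × ln(700/282) = 5.78 × ln(2.48227) = 5.78 × 0.90917 = 5.2550 W/m².

ΔF = 5.255 W/m²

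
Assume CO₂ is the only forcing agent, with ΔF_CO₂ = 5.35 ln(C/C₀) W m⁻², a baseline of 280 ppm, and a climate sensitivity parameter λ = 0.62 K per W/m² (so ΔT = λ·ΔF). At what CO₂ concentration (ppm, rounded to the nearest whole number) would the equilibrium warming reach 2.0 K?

C ≈ 512 ppm

Required forcing: ΔF = ΔT/λ = 2.0/0.62 = 3.2258 W/m².
Then ln(C/280) = ΔF/5.35 = 3.2258/5.35 = 0.60295.
So C = 280 × e^0.60295 = 280 × 1.82750 = 511.70 ppm.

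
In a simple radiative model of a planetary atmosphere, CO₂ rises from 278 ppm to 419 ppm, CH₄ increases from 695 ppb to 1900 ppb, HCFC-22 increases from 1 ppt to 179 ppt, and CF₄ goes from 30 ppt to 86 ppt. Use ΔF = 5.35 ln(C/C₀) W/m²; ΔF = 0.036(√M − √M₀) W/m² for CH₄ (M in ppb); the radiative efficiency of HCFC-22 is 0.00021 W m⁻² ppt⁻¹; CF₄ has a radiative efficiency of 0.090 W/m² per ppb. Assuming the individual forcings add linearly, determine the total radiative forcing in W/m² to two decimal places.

ΔF = 2.86 W/m²

CO₂: 5.35 × ln(419/278) = 5.35 × ln(1.50719) = 5.35 × 0.41025 = 2.1948 W/m².
CH₄: 0.036 × (√1900 − √695) = 0.036 × (43.5890 − 26.3629) = 0.036 × 17.2261 = 0.6201 W/m².
HCFC-22: ΔF = 0.00021 × (179 − 1) = 0.00021 × 178 = 0.0374 W/m².
CF₄: Δ = 86 − 30 = 56 ppt = 0.056 ppb; ΔF = 0.090 × 0.056 = 0.0050 W/m².
Total ΔF = 2.1948 + 0.6201 + 0.0374 + 0.0050 = 2.8573 W/m².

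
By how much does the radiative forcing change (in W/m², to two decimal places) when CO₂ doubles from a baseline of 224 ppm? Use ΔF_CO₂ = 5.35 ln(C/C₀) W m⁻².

ΔF = 5.35 × ln(2) = 5.35 × 0.69315 = 3.7084 W/m².

ΔF = 3.71 W/m²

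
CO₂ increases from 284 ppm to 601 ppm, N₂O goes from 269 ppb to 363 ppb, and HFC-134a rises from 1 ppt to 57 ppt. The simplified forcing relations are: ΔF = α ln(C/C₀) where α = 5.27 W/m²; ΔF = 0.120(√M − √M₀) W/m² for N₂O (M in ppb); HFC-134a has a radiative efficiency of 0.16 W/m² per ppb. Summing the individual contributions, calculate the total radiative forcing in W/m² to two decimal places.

CO₂: 5.27 × ln(601/284) = 5.27 × ln(2.11620) = 5.27 × 0.74962 = 3.9505 W/m².
N₂O: 0.120 × (√363 − √269) = 0.120 × (19.0526 − 16.4012) = 0.120 × 2.6514 = 0.3182 W/m².
HFC-134a: Δ = 57 − 1 = 56 ppt = 0.056 ppb; ΔF = 0.16 × 0.056 = 0.0090 W/m².
Total ΔF = 3.9505 + 0.3182 + 0.0090 = 4.2777 W/m².

ΔF = 4.28 W/m²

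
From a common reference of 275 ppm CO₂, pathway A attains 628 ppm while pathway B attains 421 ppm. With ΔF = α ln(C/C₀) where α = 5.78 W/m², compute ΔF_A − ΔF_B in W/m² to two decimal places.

ΔF_A − ΔF_B = 2.31 W/m²

ΔF_A = 5.78 ln(628/275) = 5.78 × 0.82577 = 4.7730 W/m².
ΔF_B = 5.78 ln(421/275) = 5.78 × 0.42586 = 2.4615 W/m².
Difference: 4.7730 − 2.4615 = 2.3115 W/m².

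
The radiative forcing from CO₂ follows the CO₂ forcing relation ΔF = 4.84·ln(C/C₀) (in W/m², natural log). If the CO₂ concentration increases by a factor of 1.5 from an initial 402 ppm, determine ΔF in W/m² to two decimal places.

ΔF = 1.96 W/m²

Because the forcing depends only on the ratio C/C₀, the initial concentration does not enter.
ΔF = 4.84 × ln(1.5) = 4.84 × 0.40547 = 1.9625 W/m².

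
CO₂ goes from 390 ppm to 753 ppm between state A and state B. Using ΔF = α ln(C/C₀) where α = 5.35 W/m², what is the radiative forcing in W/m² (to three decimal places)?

ΔF = 3.520 W/m²

CO₂ absorption bands are partially saturated, so forcing scales with the logarithm of the concentration ratio.
CO₂: 5.35 × ln(753/390) = 5.35 × ln(1.93077) = 5.35 × 0.65792 = 3.5199 W/m².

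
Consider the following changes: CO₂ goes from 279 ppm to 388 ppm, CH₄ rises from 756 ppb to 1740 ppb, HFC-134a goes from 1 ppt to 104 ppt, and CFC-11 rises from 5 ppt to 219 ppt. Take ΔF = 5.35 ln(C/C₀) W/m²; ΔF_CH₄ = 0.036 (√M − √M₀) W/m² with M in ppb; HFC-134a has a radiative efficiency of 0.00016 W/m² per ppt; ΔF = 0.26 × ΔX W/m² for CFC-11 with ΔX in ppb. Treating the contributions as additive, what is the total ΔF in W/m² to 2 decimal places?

ΔF = 2.35 W/m²

CO₂: 5.35 × ln(388/279) = 5.35 × ln(1.39068) = 5.35 × 0.32979 = 1.7644 W/m².
CH₄: 0.036 × (√1740 − √756) = 0.036 × (41.7133 − 27.4955) = 0.036 × 14.2178 = 0.5118 W/m².
HFC-134a: ΔF = 0.00016 × (104 − 1) = 0.00016 × 103 = 0.0165 W/m².
CFC-11: Δ = 219 − 5 = 214 ppt = 0.214 ppb; ΔF = 0.26 × 0.214 = 0.0556 W/m².
Total ΔF = 1.7644 + 0.5118 + 0.0165 + 0.0556 = 2.3483 W/m².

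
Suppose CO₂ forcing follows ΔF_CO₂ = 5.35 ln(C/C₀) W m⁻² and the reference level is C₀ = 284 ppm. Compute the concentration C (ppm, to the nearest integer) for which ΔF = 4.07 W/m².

Set 5.35 ln(C/284) = 4.07, so ln(C/284) = 4.07/5.35 = 0.76075.
Then C/284 = e^0.76075 = 2.13988, giving C = 284 × 2.13988 = 607.73 ppm.

C ≈ 608 ppm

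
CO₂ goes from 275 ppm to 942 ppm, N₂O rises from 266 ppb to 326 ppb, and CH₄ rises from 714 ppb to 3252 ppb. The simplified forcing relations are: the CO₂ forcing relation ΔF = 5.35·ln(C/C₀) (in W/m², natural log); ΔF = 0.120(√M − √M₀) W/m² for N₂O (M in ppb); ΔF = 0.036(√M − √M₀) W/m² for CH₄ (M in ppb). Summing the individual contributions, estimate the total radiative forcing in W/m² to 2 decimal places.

CO₂: 5.35 × ln(942/275) = 5.35 × ln(3.42545) = 5.35 × 1.23123 = 6.5871 W/m².
N₂O: 0.120 × (√326 − √266) = 0.120 × (18.0555 − 16.3095) = 0.120 × 1.7460 = 0.2095 W/m².
CH₄: 0.036 × (√3252 − √714) = 0.036 × (57.0263 − 26.7208) = 0.036 × 30.3055 = 1.0910 W/m².
Total ΔF = 6.5871 + 0.2095 + 1.0910 = 7.8876 W/m².

ΔF = 7.89 W/m²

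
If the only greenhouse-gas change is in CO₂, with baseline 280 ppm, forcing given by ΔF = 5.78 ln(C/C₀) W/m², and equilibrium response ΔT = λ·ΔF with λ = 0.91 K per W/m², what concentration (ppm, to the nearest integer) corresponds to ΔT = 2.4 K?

Required forcing: ΔF = ΔT/λ = 2.4/0.91 = 2.6374 W/m².
Then ln(C/280) = ΔF/5.78 = 2.6374/5.78 = 0.45630.
So C = 280 × e^0.45630 = 280 × 1.57822 = 441.90 ppm.

C ≈ 442 ppm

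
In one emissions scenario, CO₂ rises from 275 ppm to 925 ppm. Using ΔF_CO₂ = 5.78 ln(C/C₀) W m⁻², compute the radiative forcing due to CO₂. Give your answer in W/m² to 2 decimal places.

ΔF = 7.01 W/m²

CO₂ absorption bands are partially saturated, so forcing scales with the logarithm of the concentration ratio.
CO₂: 5.78 × ln(925/275) = 5.78 × ln(3.36364) = 5.78 × 1.21302 = 7.0113 W/m².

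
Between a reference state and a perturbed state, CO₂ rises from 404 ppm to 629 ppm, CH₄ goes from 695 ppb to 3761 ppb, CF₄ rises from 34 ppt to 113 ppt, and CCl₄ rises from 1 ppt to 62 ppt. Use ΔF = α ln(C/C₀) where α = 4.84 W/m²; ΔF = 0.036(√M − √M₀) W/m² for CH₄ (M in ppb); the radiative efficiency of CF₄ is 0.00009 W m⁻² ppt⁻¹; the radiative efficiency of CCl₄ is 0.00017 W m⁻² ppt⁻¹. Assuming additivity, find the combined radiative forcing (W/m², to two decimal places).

ΔF = 3.42 W/m²

CO₂: 4.84 × ln(629/404) = 4.84 × ln(1.55693) = 4.84 × 0.44272 = 2.1428 W/m².
CH₄: 0.036 × (√3761 − √695) = 0.036 × (61.3270 − 26.3629) = 0.036 × 34.9641 = 1.2587 W/m².
CF₄: ΔF = 0.00009 × (113 − 34) = 0.00009 × 79 = 0.0071 W/m².
CCl₄: ΔF = 0.00017 × (62 − 1) = 0.00017 × 61 = 0.0104 W/m².
Total ΔF = 2.1428 + 1.2587 + 0.0071 + 0.0104 = 3.4190 W/m².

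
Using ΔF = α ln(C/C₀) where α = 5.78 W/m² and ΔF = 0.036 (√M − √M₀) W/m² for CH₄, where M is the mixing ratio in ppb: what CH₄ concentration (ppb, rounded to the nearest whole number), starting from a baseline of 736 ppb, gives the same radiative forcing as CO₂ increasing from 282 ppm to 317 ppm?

CO₂ forcing: 5.78 × ln(317/282) = 5.78 × 0.116995 = 0.67623 W/m².
Set 0.036(√M − √736) = 0.67623: √M = 0.67623/0.036 + √736 = 18.7842 + 27.1293 = 45.9135.
M = (45.9135)² = 2108.05 ppb.

M ≈ 2108 ppb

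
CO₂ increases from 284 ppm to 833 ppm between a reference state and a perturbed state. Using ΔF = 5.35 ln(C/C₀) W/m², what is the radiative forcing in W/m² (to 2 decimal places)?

ΔF = 5.76 W/m²

CO₂ absorption bands are partially saturated, so forcing scales with the logarithm of the concentration ratio.
CO₂: 5.35 × ln(833/284) = 5.35 × ln(2.93310) = 5.35 × 1.07606 = 5.7569 W/m².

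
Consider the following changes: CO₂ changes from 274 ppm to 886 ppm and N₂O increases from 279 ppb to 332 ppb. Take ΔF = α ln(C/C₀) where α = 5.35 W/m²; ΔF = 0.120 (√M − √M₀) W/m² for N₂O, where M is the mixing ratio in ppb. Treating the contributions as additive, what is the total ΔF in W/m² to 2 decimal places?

ΔF = 6.46 W/m²

CO₂: 5.35 × ln(886/274) = 5.35 × ln(3.23358) = 5.35 × 1.17359 = 6.2787 W/m².
N₂O: 0.120 × (√332 − √279) = 0.120 × (18.2209 − 16.7033) = 0.120 × 1.5176 = 0.1821 W/m².
Total ΔF = 6.2787 + 0.1821 = 6.4608 W/m².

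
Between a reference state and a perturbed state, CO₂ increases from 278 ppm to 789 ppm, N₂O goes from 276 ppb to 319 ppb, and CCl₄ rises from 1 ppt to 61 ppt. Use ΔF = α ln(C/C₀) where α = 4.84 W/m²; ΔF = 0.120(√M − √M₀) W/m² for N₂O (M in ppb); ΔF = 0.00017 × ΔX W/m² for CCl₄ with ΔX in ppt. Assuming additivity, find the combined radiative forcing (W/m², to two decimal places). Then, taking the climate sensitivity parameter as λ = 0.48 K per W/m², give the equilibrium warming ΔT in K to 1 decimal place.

CO₂: 4.84 × ln(789/278) = 4.84 × ln(2.83813) = 4.84 × 1.04315 = 5.0488 W/m².
N₂O: 0.120 × (√319 − √276) = 0.120 × (17.8606 − 16.6132) = 0.120 × 1.2474 = 0.1497 W/m².
CCl₄: ΔF = 0.00017 × (61 − 1) = 0.00017 × 60 = 0.0102 W/m².
Total ΔF = 5.0488 + 0.1497 + 0.0102 = 5.2087 W/m².
ΔT = λ ΔF = 0.48 × 5.21 = 2.5008 K.

ΔF = 5.21 W/m²; ΔT = 2.5 K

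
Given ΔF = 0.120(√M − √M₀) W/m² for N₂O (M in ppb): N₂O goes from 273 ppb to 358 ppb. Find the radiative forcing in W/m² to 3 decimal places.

ΔF = 0.288 W/m²

N₂O: 0.120 × (√358 − √273) = 0.120 × (18.9209 − 16.5227) = 0.120 × 2.3982 = 0.2878 W/m².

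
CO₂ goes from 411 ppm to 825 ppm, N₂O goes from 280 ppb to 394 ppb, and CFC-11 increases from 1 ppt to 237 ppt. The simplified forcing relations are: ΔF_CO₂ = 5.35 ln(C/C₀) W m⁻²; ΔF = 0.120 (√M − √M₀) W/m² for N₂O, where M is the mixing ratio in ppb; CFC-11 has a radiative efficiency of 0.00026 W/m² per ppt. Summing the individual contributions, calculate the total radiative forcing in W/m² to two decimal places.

ΔF = 4.16 W/m²

CO₂: 5.35 × ln(825/411) = 5.35 × ln(2.00730) = 5.35 × 0.69679 = 3.7278 W/m².
N₂O: 0.120 × (√394 − √280) = 0.120 × (19.8494 − 16.7332) = 0.120 × 3.1162 = 0.3739 W/m².
CFC-11: ΔF = 0.00026 × (237 − 1) = 0.00026 × 236 = 0.0614 W/m².
Total ΔF = 3.7278 + 0.3739 + 0.0614 = 4.1631 W/m².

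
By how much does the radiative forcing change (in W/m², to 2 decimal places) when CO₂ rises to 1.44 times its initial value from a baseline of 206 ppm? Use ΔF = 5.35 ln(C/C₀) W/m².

ΔF = 1.95 W/m²

Because the forcing depends only on the ratio C/C₀, the initial concentration does not enter.
ΔF = 5.35 × ln(1.44) = 5.35 × 0.36464 = 1.9508 W/m².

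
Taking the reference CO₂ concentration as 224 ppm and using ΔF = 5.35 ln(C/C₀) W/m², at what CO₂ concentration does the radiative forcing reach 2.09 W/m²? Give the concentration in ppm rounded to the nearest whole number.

Set 5.35 ln(C/224) = 2.09, so ln(C/224) = 2.09/5.35 = 0.39065.
Then C/224 = e^0.39065 = 1.47794, giving C = 224 × 1.47794 = 331.06 ppm.

C ≈ 331 ppm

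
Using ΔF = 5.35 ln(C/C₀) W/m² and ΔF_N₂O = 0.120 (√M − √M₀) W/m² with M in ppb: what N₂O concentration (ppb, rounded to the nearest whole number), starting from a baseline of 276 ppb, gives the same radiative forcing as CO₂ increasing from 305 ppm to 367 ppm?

M ≈ 618 ppb

CO₂ forcing: 5.35 × ln(367/305) = 5.35 × 0.185050 = 0.99002 W/m².
Set 0.120(√M − √276) = 0.99002: √M = 0.99002/0.120 + √276 = 8.2502 + 16.6132 = 24.8634.
M = (24.8634)² = 618.19 ppb.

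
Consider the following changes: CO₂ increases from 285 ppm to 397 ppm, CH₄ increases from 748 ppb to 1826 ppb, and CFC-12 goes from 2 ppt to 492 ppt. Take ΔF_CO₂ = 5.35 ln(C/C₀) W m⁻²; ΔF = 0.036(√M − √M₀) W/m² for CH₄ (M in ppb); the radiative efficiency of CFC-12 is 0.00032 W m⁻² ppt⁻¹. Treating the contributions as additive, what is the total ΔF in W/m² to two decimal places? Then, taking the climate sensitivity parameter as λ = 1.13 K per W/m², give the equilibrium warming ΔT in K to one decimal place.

CO₂: 5.35 × ln(397/285) = 5.35 × ln(1.39298) = 5.35 × 0.33145 = 1.7733 W/m².
CH₄: 0.036 × (√1826 − √748) = 0.036 × (42.7317 − 27.3496) = 0.036 × 15.3821 = 0.5538 W/m².
CFC-12: ΔF = 0.00032 × (492 − 2) = 0.00032 × 490 = 0.1568 W/m².
Total ΔF = 1.7733 + 0.5538 + 0.1568 = 2.4839 W/m².
ΔT = λ ΔF = 1.13 × 2.48 = 2.8024 K.

ΔF = 2.48 W/m²; ΔT = 2.8 K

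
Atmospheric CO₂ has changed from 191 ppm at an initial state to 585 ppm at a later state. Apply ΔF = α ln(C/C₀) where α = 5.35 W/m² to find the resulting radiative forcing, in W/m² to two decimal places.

ΔF = 5.99 W/m²

CO₂: 5.35 × ln(585/191) = 5.35 × ln(3.06283) = 5.35 × 1.11934 = 5.9885 W/m².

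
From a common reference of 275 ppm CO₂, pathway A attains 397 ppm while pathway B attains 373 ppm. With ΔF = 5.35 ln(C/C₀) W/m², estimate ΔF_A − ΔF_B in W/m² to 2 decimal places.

ΔF_A = 5.35 ln(397/275) = 5.35 × 0.36717 = 1.9644 W/m².
ΔF_B = 5.35 ln(373/275) = 5.35 × 0.30481 = 1.6307 W/m².
Difference: 1.9644 − 1.6307 = 0.3337 W/m².

ΔF_A − ΔF_B = 0.33 W/m²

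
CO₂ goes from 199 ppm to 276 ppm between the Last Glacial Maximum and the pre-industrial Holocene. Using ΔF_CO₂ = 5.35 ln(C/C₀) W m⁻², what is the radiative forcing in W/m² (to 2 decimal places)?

ΔF = 1.75 W/m²

CO₂ absorption bands are partially saturated, so forcing scales with the logarithm of the concentration ratio.
CO₂: 5.35 × ln(276/199) = 5.35 × ln(1.38693) = 5.35 × 0.32709 = 1.7499 W/m².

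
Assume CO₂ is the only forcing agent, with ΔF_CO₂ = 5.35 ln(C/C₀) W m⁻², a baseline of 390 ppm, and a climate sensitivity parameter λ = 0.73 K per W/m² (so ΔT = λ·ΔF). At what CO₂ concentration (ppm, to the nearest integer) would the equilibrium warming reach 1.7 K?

Required forcing: ΔF = ΔT/λ = 1.7/0.73 = 2.3288 W/m².
Then ln(C/390) = ΔF/5.35 = 2.3288/5.35 = 0.43529.
So C = 390 × e^0.43529 = 390 × 1.54541 = 602.71 ppm.

C ≈ 603 ppm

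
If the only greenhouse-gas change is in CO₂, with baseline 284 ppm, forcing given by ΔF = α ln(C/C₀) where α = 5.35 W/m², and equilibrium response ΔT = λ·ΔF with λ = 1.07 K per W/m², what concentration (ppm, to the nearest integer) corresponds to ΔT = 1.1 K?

Required forcing: ΔF = ΔT/λ = 1.1/1.07 = 1.0280 W/m².
Then ln(C/284) = ΔF/5.35 = 1.0280/5.35 = 0.19215.
So C = 284 × e^0.19215 = 284 × 1.21185 = 344.17 ppm.

C ≈ 344 ppm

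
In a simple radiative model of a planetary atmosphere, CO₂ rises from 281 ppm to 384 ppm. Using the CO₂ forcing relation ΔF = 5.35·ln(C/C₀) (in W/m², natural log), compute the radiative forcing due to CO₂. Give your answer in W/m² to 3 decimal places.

CO₂ absorption bands are partially saturated, so forcing scales with the logarithm of the concentration ratio.
CO₂: 5.35 × ln(384/281) = 5.35 × ln(1.36655) = 5.35 × 0.31229 = 1.6708 W/m².

ΔF = 1.671 W/m²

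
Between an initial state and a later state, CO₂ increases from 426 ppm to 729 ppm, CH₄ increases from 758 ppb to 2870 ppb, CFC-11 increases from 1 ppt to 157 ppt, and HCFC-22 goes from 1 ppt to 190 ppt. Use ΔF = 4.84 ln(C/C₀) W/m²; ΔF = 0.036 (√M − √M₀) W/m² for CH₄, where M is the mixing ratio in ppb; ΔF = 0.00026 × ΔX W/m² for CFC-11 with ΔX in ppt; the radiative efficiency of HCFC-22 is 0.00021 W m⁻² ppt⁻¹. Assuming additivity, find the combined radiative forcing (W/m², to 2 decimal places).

ΔF = 3.62 W/m²

CO₂: 4.84 × ln(729/426) = 4.84 × ln(1.71127) = 4.84 × 0.53724 = 2.6002 W/m².
CH₄: 0.036 × (√2870 − √758) = 0.036 × (53.5724 − 27.5318) = 0.036 × 26.0406 = 0.9375 W/m².
CFC-11: ΔF = 0.00026 × (157 − 1) = 0.00026 × 156 = 0.0406 W/m².
HCFC-22: ΔF = 0.00021 × (190 − 1) = 0.00021 × 189 = 0.0397 W/m².
Total ΔF = 2.6002 + 0.9375 + 0.0406 + 0.0397 = 3.6180 W/m².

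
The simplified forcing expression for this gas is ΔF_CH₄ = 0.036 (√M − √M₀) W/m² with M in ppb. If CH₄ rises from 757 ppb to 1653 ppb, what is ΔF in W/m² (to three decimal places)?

CH₄: 0.036 × (√1653 − √757) = 0.036 × (40.6571 − 27.5136) = 0.036 × 13.1435 = 0.4732 W/m².

ΔF = 0.473 W/m²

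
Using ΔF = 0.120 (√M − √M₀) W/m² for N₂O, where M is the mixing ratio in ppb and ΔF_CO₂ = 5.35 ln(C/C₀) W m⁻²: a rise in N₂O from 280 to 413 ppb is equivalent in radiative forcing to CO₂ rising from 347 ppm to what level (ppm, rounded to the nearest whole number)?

C ≈ 376 ppm

N₂O forcing: 0.120 × (√413 − √280) = 0.120 × (20.3224 − 16.7332) = 0.120 × 3.5892 = 0.43070 W/m².
Set 5.35 ln(C/347) = 0.43070: ln(C/347) = 0.43070/5.35 = 0.08050, so C = 347 × e^0.08050 = 347 × 1.08383 = 376.09 ppm.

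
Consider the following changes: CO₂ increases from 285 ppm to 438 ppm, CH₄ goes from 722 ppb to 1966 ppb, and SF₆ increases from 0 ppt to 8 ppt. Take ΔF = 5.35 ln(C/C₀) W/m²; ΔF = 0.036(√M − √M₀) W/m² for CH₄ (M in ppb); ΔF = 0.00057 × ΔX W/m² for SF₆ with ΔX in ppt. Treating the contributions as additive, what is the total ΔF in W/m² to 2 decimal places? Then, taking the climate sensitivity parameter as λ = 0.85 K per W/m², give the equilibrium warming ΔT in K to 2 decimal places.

ΔF = 2.93 W/m²; ΔT = 2.49 K

CO₂: 5.35 × ln(438/285) = 5.35 × ln(1.53684) = 5.35 × 0.42973 = 2.2991 W/m².
CH₄: 0.036 × (√1966 − √722) = 0.036 × (44.3396 − 26.8701) = 0.036 × 17.4695 = 0.6289 W/m².
SF₆: ΔF = 0.00057 × (8 − 0) = 0.00057 × 8 = 0.0046 W/m².
Total ΔF = 2.2991 + 0.6289 + 0.0046 = 2.9326 W/m².
ΔT = λ ΔF = 0.85 × 2.93 = 2.4905 K.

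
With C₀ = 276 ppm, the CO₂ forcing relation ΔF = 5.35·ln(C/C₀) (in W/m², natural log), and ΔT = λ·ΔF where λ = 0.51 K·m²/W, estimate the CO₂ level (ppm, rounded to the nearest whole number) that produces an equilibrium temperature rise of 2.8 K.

Required forcing: ΔF = ΔT/λ = 2.8/0.51 = 5.4902 W/m².
Then ln(C/276) = ΔF/5.35 = 5.4902/5.35 = 1.02621.
So C = 276 × e^1.02621 = 276 × 2.79047 = 770.17 ppm.

C ≈ 770 ppm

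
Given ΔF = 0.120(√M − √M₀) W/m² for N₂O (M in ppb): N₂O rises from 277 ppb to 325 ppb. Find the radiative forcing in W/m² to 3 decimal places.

N₂O: 0.120 × (√325 − √277) = 0.120 × (18.0278 − 16.6433) = 0.120 × 1.3845 = 0.1661 W/m².

ΔF = 0.166 W/m²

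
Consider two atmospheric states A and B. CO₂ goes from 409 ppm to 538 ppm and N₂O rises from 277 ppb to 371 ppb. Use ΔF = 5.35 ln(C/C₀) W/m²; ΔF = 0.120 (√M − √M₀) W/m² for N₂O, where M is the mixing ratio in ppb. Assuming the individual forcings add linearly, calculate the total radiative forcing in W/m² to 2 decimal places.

ΔF = 1.78 W/m²

CO₂: 5.35 × ln(538/409) = 5.35 × ln(1.31540) = 5.35 × 0.27414 = 1.4666 W/m².
N₂O: 0.120 × (√371 − √277) = 0.120 × (19.2614 − 16.6433) = 0.120 × 2.6181 = 0.3142 W/m².
Total ΔF = 1.4666 + 0.3142 = 1.7808 W/m².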